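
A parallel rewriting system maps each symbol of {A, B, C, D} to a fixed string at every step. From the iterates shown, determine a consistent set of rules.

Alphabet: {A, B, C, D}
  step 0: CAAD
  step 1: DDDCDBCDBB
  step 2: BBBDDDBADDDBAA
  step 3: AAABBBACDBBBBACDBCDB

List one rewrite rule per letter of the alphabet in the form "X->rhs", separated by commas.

A->CDB, B->A, C->DDD, D->B

  step 2 ⇒ step 3: BBBDDDBADDDBAA ⇒ A·A·A·B·B·B·A·CDB·B·B·B·A·CDB·CDB
    A ↦ CDB
    B ↦ A
    D ↦ B
  step 0 ⇒ step 1: CAAD ⇒ DDD·CDB·CDB·B
    C ↦ DDD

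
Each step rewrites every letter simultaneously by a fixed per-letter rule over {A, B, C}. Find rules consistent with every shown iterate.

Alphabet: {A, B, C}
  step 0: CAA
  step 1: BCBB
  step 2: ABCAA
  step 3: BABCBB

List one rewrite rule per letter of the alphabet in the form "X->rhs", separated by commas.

  step 2 ⇒ step 3: ABCAA ⇒ B·A·BC·B·B
    A ↦ B
    B ↦ A
    C ↦ BC

A->B, B->A, C->BC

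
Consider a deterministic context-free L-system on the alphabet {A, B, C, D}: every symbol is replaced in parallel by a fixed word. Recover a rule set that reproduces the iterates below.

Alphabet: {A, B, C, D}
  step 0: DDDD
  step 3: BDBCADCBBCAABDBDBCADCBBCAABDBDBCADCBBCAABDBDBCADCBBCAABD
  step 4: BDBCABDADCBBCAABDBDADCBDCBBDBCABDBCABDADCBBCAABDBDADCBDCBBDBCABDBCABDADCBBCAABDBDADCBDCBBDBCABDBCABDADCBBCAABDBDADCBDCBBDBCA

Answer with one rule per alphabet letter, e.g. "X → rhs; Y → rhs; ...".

  step 3 ⇒ step 4: BDBCADCBBCAABDBDBCADCBBCAABDBDBCADCBBCAABDBDBCADCBBCAABD ⇒ BD·BCA·BD·A·DCB·BCA·A·BD·BD·A·DCB·DCB·BD·BCA·BD·BCA·BD·A·DCB·BCA·A·BD·BD·A·DCB·DCB·BD·BCA·BD·BCA·BD·A·DCB·BCA·A·BD·BD·A·DCB·DCB·BD·BCA·BD·BCA·BD·A·DCB·BCA·A·BD·BD·A·DCB·DCB·BD·BCA
    A ↦ DCB
    B ↦ BD
    C ↦ A
    D ↦ BCA

A->DCB, B->BD, C->A, D->BCA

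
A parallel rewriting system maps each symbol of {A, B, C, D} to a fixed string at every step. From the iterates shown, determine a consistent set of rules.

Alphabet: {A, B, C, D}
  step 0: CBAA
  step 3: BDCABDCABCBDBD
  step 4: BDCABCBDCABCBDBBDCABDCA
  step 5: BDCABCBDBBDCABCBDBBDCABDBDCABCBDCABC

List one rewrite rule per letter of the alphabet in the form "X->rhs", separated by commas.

A->C, B->BD, C->B, D->CA

  step 4 ⇒ step 5: BDCABCBDCABCBDBBDCABDCA ⇒ BD·CA·B·C·BD·B·BD·CA·B·C·BD·B·BD·CA·BD·BD·CA·B·C·BD·CA·B·C
    A ↦ C
    B ↦ BD
    C ↦ B
    D ↦ CA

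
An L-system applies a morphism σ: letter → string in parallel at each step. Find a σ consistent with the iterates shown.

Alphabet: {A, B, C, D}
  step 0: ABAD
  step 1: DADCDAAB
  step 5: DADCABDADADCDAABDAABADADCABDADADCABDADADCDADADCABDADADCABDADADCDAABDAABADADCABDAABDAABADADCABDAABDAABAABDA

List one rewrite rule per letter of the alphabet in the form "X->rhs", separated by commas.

  step 0 ⇒ step 1: ABAD ⇒ DA·DC·DA·AB
    A ↦ DA
    B ↦ DC
    D ↦ AB
    C ↦ A  (constrained at step 1)

A->DA, B->DC, C->A, D->AB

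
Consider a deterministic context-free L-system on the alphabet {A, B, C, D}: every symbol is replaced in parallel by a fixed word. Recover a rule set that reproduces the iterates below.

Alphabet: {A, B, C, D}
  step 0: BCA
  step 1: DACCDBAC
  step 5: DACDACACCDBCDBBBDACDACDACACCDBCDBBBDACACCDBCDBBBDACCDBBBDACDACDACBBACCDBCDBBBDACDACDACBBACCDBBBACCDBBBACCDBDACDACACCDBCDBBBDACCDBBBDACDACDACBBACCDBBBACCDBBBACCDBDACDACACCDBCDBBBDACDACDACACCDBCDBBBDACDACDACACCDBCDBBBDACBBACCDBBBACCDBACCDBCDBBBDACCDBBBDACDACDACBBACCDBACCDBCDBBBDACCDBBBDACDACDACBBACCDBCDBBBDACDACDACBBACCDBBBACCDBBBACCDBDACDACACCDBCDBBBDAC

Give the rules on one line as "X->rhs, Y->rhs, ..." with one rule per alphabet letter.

  step 0 ⇒ step 1: BCA ⇒ DAC·CDB·AC
    A ↦ AC
    B ↦ DAC
    C ↦ CDB
    D ↦ BB  (constrained at step 1)

A->AC, B->DAC, C->CDB, D->BB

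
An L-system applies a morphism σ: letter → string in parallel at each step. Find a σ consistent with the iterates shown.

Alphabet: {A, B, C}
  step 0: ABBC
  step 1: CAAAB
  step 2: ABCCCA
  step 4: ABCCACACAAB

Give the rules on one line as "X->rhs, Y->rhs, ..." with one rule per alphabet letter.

  step 1 ⇒ step 2: CAAAB ⇒ AB·C·C·C·A
    A ↦ C
    B ↦ A
    C ↦ AB

A->C, B->A, C->AB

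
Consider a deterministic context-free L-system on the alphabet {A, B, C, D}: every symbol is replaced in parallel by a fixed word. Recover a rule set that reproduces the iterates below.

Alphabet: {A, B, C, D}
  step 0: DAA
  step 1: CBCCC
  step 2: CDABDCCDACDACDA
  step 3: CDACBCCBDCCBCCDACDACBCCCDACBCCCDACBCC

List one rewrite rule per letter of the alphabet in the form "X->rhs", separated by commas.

  step 2 ⇒ step 3: CDABDCCDACDACDA ⇒ CDA·CBC·C·BDC·CBC·CDA·CDA·CBC·C·CDA·CBC·C·CDA·CBC·C
    A ↦ C
    B ↦ BDC
    C ↦ CDA
    D ↦ CBC

A->C, B->BDC, C->CDA, D->CBC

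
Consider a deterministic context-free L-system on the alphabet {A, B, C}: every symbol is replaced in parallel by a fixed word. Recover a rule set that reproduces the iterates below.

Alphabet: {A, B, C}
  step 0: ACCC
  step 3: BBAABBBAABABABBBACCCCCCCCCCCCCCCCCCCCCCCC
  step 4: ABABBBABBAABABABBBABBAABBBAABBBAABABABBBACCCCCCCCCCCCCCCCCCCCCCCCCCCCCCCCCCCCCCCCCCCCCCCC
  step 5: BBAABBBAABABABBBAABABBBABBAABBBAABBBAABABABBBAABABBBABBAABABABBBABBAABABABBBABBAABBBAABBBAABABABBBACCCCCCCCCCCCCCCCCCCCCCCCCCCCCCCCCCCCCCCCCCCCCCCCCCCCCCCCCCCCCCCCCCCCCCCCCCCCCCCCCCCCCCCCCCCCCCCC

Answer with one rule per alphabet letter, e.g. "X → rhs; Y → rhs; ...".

A->BBA, B->AB, C->CC

  step 4 ⇒ step 5: ABABBBABBAABABABBBABBAABBBAABBBAABABABBBACCCCCCCCCCCCCCCCCCCCCCCCCCCCCCCCCCCCCCCCCCCCCCCC ⇒ BBA·AB·BBA·AB·AB·AB·BBA·AB·AB·BBA·BBA·AB·BBA·AB·BBA·AB·AB·AB·BBA·AB·AB·BBA·BBA·AB·AB·AB·BBA·BBA·AB·AB·AB·BBA·BBA·AB·BBA·AB·BBA·AB·AB·AB·BBA·CC·CC·CC·CC·CC·CC·CC·CC·CC·CC·CC·CC·CC·CC·CC·CC·CC·CC·CC·CC·CC·CC·CC·CC·CC·CC·CC·CC·CC·CC·CC·CC·CC·CC·CC·CC·CC·CC·CC·CC·CC·CC·CC·CC·CC·CC·CC·CC
    A ↦ BBA
    B ↦ AB
    C ↦ CC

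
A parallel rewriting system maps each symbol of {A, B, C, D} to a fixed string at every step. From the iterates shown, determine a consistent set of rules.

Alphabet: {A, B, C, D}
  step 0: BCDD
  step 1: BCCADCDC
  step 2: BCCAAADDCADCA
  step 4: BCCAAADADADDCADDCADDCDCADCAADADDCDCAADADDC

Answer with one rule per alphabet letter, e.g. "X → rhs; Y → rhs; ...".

A->AD, B->BCC, C->A, D->DC

  step 1 ⇒ step 2: BCCADCDC ⇒ BCC·A·A·AD·DC·A·DC·A
    A ↦ AD
    B ↦ BCC
    C ↦ A
    D ↦ DC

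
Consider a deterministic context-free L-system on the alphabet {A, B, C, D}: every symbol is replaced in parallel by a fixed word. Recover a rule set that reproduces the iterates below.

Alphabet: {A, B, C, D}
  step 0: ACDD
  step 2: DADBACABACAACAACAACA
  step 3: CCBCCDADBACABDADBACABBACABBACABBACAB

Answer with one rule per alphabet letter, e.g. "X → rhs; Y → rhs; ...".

A->B, B->DAD, C->ACA, D->CC

  step 2 ⇒ step 3: DADBACABACAACAACAACA ⇒ CC·B·CC·DAD·B·ACA·B·DAD·B·ACA·B·B·ACA·B·B·ACA·B·B·ACA·B
    A ↦ B
    B ↦ DAD
    C ↦ ACA
    D ↦ CC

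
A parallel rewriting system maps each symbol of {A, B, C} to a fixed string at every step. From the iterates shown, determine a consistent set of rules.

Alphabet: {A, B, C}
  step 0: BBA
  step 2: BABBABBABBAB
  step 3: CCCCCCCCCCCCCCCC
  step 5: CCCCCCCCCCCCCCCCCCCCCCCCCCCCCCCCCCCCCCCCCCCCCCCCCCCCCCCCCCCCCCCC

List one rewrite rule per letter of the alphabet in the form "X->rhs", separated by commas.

A->CC, B->C, C->BAB

  step 2 ⇒ step 3: BABBABBABBAB ⇒ C·CC·C·C·CC·C·C·CC·C·C·CC·C
    A ↦ CC
    B ↦ C
    C ↦ BAB  (constrained at step 3)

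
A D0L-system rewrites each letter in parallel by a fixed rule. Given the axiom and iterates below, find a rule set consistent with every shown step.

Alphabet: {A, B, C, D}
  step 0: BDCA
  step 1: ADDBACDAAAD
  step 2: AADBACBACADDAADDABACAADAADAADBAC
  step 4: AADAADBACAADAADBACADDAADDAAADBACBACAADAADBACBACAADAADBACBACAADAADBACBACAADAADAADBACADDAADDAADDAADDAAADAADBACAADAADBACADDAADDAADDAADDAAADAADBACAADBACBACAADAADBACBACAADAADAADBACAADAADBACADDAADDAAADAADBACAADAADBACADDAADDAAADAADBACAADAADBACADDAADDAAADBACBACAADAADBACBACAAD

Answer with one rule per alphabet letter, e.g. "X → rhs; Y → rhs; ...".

A->AAD, B->ADD, C->DA, D->BAC

  step 1 ⇒ step 2: ADDBACDAAAD ⇒ AAD·BAC·BAC·ADD·AAD·DA·BAC·AAD·AAD·AAD·BAC
    A ↦ AAD
    B ↦ ADD
    C ↦ DA
    D ↦ BAC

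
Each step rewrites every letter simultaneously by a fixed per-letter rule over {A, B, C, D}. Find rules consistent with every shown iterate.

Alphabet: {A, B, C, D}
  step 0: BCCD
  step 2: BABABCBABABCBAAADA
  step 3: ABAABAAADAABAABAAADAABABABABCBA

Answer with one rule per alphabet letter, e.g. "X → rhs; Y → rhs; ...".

  step 2 ⇒ step 3: BABABCBABABCBAAADA ⇒ A·BA·A·BA·A·ADA·A·BA·A·BA·A·ADA·A·BA·BA·BA·BC·BA
    A ↦ BA
    B ↦ A
    C ↦ ADA
    D ↦ BC

A->BA, B->A, C->ADA, D->BC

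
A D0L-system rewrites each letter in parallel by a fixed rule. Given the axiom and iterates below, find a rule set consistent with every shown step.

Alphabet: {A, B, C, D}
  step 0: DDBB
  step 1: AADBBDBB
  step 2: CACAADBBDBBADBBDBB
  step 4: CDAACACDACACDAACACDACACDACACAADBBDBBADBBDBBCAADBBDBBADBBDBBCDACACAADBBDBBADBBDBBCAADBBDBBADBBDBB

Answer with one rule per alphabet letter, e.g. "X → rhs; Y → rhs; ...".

  step 1 ⇒ step 2: AADBBDBB ⇒ CA·CA·A·DBB·DBB·A·DBB·DBB
    A ↦ CA
    B ↦ DBB
    D ↦ A
    C ↦ CDA  (constrained at step 2)

A->CA, B->DBB, C->CDA, D->A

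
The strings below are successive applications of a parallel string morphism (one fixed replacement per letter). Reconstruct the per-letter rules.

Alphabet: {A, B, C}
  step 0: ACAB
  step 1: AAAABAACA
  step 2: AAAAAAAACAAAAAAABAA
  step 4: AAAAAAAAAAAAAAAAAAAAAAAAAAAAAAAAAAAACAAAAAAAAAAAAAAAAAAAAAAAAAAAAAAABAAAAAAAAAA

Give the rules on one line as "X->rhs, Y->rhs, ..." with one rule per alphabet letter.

  step 1 ⇒ step 2: AAAABAACA ⇒ AA·AA·AA·AA·CA·AA·AA·AAB·AA
    A ↦ AA
    B ↦ CA
    C ↦ AAB

A->AA, B->CA, C->AAB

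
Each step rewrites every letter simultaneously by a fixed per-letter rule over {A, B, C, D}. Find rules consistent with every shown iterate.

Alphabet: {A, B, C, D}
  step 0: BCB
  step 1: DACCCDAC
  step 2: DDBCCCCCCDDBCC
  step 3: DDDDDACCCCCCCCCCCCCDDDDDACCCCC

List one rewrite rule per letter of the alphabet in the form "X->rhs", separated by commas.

  step 2 ⇒ step 3: DDBCCCCCCDDBCC ⇒ DD·DD·DAC·CC·CC·CC·CC·CC·CC·DD·DD·DAC·CC·CC
    B ↦ DAC
    C ↦ CC
    D ↦ DD
  step 1 ⇒ step 2: DACCCDAC ⇒ DD·B·CC·CC·CC·DD·B·CC
    A ↦ B

A->B, B->DAC, C->CC, D->DD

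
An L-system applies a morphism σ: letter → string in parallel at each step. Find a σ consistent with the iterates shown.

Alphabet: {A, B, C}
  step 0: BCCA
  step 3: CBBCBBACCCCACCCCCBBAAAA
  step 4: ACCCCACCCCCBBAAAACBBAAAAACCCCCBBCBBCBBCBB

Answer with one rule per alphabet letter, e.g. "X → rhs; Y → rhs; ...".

  step 3 ⇒ step 4: CBBCBBACCCCACCCCCBBAAAA ⇒ A·CC·CC·A·CC·CC·CBB·A·A·A·A·CBB·A·A·A·A·A·CC·CC·CBB·CBB·CBB·CBB
    A ↦ CBB
    B ↦ CC
    C ↦ A

A->CBB, B->CC, C->A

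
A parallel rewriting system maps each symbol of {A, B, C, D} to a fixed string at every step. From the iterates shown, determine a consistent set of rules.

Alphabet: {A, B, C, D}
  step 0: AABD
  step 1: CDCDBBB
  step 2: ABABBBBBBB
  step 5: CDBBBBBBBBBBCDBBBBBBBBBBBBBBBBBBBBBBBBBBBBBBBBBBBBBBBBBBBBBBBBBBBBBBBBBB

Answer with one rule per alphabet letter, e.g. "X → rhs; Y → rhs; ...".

  step 1 ⇒ step 2: CDCDBBB ⇒ A·B·A·B·BB·BB·BB
    B ↦ BB
    C ↦ A
    D ↦ B
  step 0 ⇒ step 1: AABD ⇒ CD·CD·BB·B
    A ↦ CD

A->CD, B->BB, C->A, D->B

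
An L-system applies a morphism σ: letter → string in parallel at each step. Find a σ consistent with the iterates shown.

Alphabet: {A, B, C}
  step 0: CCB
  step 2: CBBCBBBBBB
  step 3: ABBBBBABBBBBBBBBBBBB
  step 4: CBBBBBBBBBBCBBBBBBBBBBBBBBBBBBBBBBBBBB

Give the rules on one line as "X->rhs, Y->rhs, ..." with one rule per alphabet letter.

  step 3 ⇒ step 4: ABBBBBABBBBBBBBBBBBB ⇒ C·BB·BB·BB·BB·BB·C·BB·BB·BB·BB·BB·BB·BB·BB·BB·BB·BB·BB·BB
    A ↦ C
    B ↦ BB
  step 2 ⇒ step 3: CBBCBBBBBB ⇒ AB·BB·BB·AB·BB·BB·BB·BB·BB·BB
    C ↦ AB

A->C, B->BB, C->AB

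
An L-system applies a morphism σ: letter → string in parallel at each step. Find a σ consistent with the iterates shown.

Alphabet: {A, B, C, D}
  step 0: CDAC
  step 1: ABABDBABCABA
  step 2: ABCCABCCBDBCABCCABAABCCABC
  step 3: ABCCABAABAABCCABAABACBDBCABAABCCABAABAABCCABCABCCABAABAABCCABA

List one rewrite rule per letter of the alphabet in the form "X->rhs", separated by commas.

A->ABC, B->C, C->ABA, D->BDB

  step 2 ⇒ step 3: ABCCABCCBDBCABCCABAABCCABC ⇒ ABC·C·ABA·ABA·ABC·C·ABA·ABA·C·BDB·C·ABA·ABC·C·ABA·ABA·ABC·C·ABC·ABC·C·ABA·ABA·ABC·C·ABA
    A ↦ ABC
    B ↦ C
    C ↦ ABA
    D ↦ BDB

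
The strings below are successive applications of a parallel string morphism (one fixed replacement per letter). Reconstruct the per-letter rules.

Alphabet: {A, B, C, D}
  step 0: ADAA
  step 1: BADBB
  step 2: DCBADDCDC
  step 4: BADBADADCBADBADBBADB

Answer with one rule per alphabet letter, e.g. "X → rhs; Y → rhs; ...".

  step 1 ⇒ step 2: BADBB ⇒ DC·B·AD·DC·DC
    A ↦ B
    B ↦ DC
    D ↦ AD
    C ↦ A  (constrained at step 2)

A->B, B->DC, C->A, D->AD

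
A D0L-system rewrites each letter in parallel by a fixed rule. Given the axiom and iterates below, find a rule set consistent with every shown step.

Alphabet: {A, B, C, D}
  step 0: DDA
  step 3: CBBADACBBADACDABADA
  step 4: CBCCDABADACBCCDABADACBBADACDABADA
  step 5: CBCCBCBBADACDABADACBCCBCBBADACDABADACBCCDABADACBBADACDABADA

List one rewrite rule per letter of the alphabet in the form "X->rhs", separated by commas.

  step 4 ⇒ step 5: CBCCDABADACBCCDABADACBBADACDABADA ⇒ CB·C·CB·CB·BA·DA·C·DA·BA·DA·CB·C·CB·CB·BA·DA·C·DA·BA·DA·CB·C·C·DA·BA·DA·CB·BA·DA·C·DA·BA·DA
    A ↦ DA
    B ↦ C
    C ↦ CB
    D ↦ BA

A->DA, B->C, C->CB, D->BA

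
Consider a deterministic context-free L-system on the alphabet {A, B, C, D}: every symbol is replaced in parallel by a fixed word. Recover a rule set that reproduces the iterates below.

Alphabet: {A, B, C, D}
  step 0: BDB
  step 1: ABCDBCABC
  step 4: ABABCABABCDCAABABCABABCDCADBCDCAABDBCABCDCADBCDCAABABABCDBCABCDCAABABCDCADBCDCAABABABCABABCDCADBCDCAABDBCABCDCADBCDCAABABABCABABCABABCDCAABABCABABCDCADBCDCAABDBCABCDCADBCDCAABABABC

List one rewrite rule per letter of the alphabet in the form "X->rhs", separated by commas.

  step 0 ⇒ step 1: BDB ⇒ ABC·DBC·ABC
    B ↦ ABC
    D ↦ DBC
    A ↦ AB  (constrained at step 1)
    C ↦ DCA  (constrained at step 1)

A->AB, B->ABC, C->DCA, D->DBC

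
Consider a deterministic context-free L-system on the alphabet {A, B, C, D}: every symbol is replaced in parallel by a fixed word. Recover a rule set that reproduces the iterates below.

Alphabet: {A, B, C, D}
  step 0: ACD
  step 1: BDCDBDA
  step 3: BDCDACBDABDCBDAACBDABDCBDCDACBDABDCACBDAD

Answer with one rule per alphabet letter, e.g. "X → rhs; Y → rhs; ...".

  step 0 ⇒ step 1: ACD ⇒ BDC·D·BDA
    A ↦ BDC
    C ↦ D
    D ↦ BDA
    B ↦ AC  (constrained at step 1)

A->BDC, B->AC, C->D, D->BDA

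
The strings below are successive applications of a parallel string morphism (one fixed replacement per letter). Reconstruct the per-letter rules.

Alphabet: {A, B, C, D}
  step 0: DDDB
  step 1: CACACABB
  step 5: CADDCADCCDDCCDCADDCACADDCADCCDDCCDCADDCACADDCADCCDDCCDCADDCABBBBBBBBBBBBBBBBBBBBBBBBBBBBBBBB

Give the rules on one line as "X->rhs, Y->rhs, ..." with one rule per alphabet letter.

A->CCD, B->BB, C->D, D->CA

  step 0 ⇒ step 1: DDDB ⇒ CA·CA·CA·BB
    B ↦ BB
    D ↦ CA
    A ↦ CCD  (constrained at step 1)
    C ↦ D  (constrained at step 1)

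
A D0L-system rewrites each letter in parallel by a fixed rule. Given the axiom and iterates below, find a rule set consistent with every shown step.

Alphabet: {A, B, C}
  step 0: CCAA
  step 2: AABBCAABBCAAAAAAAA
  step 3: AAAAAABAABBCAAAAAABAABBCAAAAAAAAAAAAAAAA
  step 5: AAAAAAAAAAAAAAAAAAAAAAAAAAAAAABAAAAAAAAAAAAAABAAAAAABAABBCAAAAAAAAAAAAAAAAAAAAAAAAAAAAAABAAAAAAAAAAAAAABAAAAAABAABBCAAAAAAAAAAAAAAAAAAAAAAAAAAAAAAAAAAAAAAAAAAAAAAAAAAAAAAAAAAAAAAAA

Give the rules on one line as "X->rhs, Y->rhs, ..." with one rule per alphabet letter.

  step 2 ⇒ step 3: AABBCAABBCAAAAAAAA ⇒ AA·AA·AAB·AAB·BC·AA·AA·AAB·AAB·BC·AA·AA·AA·AA·AA·AA·AA·AA
    A ↦ AA
    B ↦ AAB
    C ↦ BC

A->AA, B->AAB, C->BC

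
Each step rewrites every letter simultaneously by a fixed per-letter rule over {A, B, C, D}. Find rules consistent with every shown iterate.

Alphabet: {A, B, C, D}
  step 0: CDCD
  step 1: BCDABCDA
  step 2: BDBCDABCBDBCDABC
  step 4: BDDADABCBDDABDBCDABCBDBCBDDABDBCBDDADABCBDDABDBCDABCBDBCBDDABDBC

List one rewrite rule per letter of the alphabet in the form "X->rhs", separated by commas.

A->BC, B->BD, C->BC, D->DA

  step 1 ⇒ step 2: BCDABCDA ⇒ BD·BC·DA·BC·BD·BC·DA·BC
    A ↦ BC
    B ↦ BD
    C ↦ BC
    D ↦ DA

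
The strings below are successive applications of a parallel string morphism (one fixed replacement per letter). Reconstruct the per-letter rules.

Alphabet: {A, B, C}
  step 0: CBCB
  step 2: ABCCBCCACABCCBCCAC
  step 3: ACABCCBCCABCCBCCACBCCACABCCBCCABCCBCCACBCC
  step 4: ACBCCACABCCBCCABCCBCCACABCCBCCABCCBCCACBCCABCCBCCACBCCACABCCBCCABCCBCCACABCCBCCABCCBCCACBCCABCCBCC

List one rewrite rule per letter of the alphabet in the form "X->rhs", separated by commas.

A->AC, B->A, C->BCC

  step 3 ⇒ step 4: ACABCCBCCABCCBCCACBCCACABCCBCCABCCBCCACBCC ⇒ AC·BCC·AC·A·BCC·BCC·A·BCC·BCC·AC·A·BCC·BCC·A·BCC·BCC·AC·BCC·A·BCC·BCC·AC·BCC·AC·A·BCC·BCC·A·BCC·BCC·AC·A·BCC·BCC·A·BCC·BCC·AC·BCC·A·BCC·BCC
    A ↦ AC
    B ↦ A
    C ↦ BCC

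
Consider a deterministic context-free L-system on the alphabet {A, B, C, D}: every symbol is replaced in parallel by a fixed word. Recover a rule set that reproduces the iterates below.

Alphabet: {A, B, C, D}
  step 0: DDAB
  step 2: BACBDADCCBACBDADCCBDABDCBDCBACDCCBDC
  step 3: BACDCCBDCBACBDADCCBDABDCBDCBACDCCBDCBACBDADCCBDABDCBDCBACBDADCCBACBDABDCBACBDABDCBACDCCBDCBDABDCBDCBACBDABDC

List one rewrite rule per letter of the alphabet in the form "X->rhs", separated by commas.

A->DCC, B->BAC, C->BDC, D->BDA

  step 2 ⇒ step 3: BACBDADCCBACBDADCCBDABDCBDCBACDCCBDC ⇒ BAC·DCC·BDC·BAC·BDA·DCC·BDA·BDC·BDC·BAC·DCC·BDC·BAC·BDA·DCC·BDA·BDC·BDC·BAC·BDA·DCC·BAC·BDA·BDC·BAC·BDA·BDC·BAC·DCC·BDC·BDA·BDC·BDC·BAC·BDA·BDC
    A ↦ DCC
    B ↦ BAC
    C ↦ BDC
    D ↦ BDA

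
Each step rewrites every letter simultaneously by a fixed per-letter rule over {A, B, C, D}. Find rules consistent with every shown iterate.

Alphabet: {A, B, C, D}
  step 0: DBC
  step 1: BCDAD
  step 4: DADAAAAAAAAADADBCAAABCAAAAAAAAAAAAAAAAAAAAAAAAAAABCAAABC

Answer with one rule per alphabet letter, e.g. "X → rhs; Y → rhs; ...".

  step 0 ⇒ step 1: DBC ⇒ BC·DA·D
    B ↦ DA
    C ↦ D
    D ↦ BC
    A ↦ AAA  (constrained at step 1)

A->AAA, B->DA, C->D, D->BC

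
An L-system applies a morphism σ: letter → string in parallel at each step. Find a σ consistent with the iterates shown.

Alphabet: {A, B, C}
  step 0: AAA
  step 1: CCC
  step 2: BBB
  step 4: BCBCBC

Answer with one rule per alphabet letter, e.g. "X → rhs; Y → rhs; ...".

  step 1 ⇒ step 2: CCC ⇒ B·B·B
    C ↦ B
  step 0 ⇒ step 1: AAA ⇒ C·C·C
    A ↦ C
    B ↦ CA  (constrained at step 2)

A->C, B->CA, C->B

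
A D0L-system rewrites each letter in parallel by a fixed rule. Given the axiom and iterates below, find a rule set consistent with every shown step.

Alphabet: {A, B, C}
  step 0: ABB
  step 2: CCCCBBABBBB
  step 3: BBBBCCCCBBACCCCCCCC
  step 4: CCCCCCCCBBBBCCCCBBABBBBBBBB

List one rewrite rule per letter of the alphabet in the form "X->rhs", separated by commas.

A->BBA, B->CC, C->B

  step 3 ⇒ step 4: BBBBCCCCBBACCCCCCCC ⇒ CC·CC·CC·CC·B·B·B·B·CC·CC·BBA·B·B·B·B·B·B·B·B
    A ↦ BBA
    B ↦ CC
    C ↦ B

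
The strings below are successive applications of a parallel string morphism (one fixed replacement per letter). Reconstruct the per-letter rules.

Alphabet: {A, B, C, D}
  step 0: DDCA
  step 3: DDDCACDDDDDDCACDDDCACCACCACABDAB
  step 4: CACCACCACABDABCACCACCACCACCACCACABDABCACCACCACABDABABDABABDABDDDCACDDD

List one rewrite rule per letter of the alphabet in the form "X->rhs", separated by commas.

  step 3 ⇒ step 4: DDDCACDDDDDDCACDDDCACCACCACABDAB ⇒ CAC·CAC·CAC·AB·D·AB·CAC·CAC·CAC·CAC·CAC·CAC·AB·D·AB·CAC·CAC·CAC·AB·D·AB·AB·D·AB·AB·D·AB·D·DD·CAC·D·DD
    A ↦ D
    B ↦ DD
    C ↦ AB
    D ↦ CAC

A->D, B->DD, C->AB, D->CAC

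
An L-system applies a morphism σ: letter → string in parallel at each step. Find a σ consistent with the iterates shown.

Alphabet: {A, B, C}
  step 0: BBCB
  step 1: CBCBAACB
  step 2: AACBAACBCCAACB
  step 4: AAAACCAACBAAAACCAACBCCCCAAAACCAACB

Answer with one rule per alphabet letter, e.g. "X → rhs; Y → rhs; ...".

  step 1 ⇒ step 2: CBCBAACB ⇒ AA·CB·AA·CB·C·C·AA·CB
    A ↦ C
    B ↦ CB
    C ↦ AA

A->C, B->CB, C->AA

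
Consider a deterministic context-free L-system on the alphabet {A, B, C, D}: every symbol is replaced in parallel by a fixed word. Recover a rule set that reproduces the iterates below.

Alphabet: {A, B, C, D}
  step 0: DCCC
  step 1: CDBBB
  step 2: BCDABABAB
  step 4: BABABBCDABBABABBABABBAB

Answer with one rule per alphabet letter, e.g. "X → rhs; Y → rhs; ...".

  step 1 ⇒ step 2: CDBBB ⇒ B·CD·AB·AB·AB
    B ↦ AB
    C ↦ B
    D ↦ CD
    A ↦ B  (constrained at step 2)

A->B, B->AB, C->B, D->CD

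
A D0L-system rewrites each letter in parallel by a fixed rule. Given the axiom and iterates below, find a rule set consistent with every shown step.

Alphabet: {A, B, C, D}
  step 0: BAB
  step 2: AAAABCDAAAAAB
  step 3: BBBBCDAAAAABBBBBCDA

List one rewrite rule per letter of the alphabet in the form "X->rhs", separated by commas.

A->B, B->CDA, C->AA, D->AA

  step 2 ⇒ step 3: AAAABCDAAAAAB ⇒ B·B·B·B·CDA·AA·AA·B·B·B·B·B·CDA
    A ↦ B
    B ↦ CDA
    C ↦ AA
    D ↦ AA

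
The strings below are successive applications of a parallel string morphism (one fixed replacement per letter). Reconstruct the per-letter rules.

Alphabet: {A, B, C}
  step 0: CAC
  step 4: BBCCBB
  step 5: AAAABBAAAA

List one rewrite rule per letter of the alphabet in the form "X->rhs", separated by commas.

  step 4 ⇒ step 5: BBCCBB ⇒ AA·AA·B·B·AA·AA
    B ↦ AA
    C ↦ B
    A ↦ C  (constrained at step 0)

A->C, B->AA, C->B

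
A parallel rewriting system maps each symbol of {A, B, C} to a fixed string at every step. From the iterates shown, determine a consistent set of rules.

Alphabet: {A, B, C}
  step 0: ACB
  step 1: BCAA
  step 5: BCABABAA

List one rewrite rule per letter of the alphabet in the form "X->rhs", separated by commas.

A->B, B->A, C->CA

  step 0 ⇒ step 1: ACB ⇒ B·CA·A
    A ↦ B
    B ↦ A
    C ↦ CA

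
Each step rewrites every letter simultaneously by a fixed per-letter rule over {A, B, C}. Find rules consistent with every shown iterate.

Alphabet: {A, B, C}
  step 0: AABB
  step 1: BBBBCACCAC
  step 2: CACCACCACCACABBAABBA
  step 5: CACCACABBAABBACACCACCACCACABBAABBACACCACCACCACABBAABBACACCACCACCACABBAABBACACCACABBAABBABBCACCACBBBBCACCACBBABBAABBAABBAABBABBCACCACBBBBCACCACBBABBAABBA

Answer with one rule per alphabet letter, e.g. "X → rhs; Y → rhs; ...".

  step 1 ⇒ step 2: BBBBCACCAC ⇒ CAC·CAC·CAC·CAC·A·BB·A·A·BB·A
    A ↦ BB
    B ↦ CAC
    C ↦ A

A->BB, B->CAC, C->A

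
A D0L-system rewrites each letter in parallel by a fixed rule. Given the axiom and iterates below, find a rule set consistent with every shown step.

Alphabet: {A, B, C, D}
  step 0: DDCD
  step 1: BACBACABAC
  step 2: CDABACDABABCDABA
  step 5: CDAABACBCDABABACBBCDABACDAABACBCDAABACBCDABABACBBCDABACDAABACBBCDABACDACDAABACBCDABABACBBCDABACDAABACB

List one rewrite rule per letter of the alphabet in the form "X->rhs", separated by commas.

A->B, B->CDA, C->A, D->BAC

  step 1 ⇒ step 2: BACBACABAC ⇒ CDA·B·A·CDA·B·A·B·CDA·B·A
    A ↦ B
    B ↦ CDA
    C ↦ A
  step 0 ⇒ step 1: DDCD ⇒ BAC·BAC·A·BAC
    D ↦ BAC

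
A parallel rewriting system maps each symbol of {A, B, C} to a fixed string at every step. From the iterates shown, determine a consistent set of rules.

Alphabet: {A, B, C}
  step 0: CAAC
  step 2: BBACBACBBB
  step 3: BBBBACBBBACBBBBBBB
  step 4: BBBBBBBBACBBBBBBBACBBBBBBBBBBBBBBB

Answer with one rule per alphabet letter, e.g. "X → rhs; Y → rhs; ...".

A->AC, B->BB, C->B

  step 3 ⇒ step 4: BBBBACBBBACBBBBBBB ⇒ BB·BB·BB·BB·AC·B·BB·BB·BB·AC·B·BB·BB·BB·BB·BB·BB·BB
    A ↦ AC
    B ↦ BB
    C ↦ B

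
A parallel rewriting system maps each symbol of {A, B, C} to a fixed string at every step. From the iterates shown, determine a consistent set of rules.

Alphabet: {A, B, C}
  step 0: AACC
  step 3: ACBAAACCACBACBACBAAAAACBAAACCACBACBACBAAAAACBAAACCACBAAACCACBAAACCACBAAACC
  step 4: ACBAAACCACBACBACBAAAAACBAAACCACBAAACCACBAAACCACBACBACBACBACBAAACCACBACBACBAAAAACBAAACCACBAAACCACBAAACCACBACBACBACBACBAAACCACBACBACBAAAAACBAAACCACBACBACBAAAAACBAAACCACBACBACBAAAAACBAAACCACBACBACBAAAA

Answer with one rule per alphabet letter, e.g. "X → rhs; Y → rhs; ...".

A->ACB, B->ACC, C->AA

  step 3 ⇒ step 4: ACBAAACCACBACBACBAAAAACBAAACCACBACBACBAAAAACBAAACCACBAAACCACBAAACCACBAAACC ⇒ ACB·AA·ACC·ACB·ACB·ACB·AA·AA·ACB·AA·ACC·ACB·AA·ACC·ACB·AA·ACC·ACB·ACB·ACB·ACB·ACB·AA·ACC·ACB·ACB·ACB·AA·AA·ACB·AA·ACC·ACB·AA·ACC·ACB·AA·ACC·ACB·ACB·ACB·ACB·ACB·AA·ACC·ACB·ACB·ACB·AA·AA·ACB·AA·ACC·ACB·ACB·ACB·AA·AA·ACB·AA·ACC·ACB·ACB·ACB·AA·AA·ACB·AA·ACC·ACB·ACB·ACB·AA·AA
    A ↦ ACB
    B ↦ ACC
    C ↦ AA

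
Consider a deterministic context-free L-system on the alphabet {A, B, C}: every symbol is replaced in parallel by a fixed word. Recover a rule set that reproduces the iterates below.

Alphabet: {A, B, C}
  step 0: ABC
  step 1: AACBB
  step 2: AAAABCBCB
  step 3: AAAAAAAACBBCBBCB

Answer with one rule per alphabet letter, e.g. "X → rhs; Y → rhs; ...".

  step 2 ⇒ step 3: AAAABCBCB ⇒ AA·AA·AA·AA·CB·B·CB·B·CB
    A ↦ AA
    B ↦ CB
    C ↦ B

A->AA, B->CB, C->B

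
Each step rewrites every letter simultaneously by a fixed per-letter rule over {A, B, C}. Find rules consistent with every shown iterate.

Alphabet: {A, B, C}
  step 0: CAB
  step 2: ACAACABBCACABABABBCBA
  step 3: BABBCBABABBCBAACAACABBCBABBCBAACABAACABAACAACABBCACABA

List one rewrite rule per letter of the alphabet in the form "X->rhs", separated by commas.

  step 2 ⇒ step 3: ACAACABBCACABABABBCBA ⇒ BA·BBC·BA·BA·BBC·BA·ACA·ACA·BBC·BA·BBC·BA·ACA·BA·ACA·BA·ACA·ACA·BBC·ACA·BA
    A ↦ BA
    B ↦ ACA
    C ↦ BBC

A->BA, B->ACA, C->BBC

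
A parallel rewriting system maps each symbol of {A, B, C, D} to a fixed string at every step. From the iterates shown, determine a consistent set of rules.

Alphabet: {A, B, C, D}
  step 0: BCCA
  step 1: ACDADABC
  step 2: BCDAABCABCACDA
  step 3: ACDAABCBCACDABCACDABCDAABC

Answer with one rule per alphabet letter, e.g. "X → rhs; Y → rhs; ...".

  step 2 ⇒ step 3: BCDAABCABCACDA ⇒ AC·DA·A·BC·BC·AC·DA·BC·AC·DA·BC·DA·A·BC
    A ↦ BC
    B ↦ AC
    C ↦ DA
    D ↦ A

A->BC, B->AC, C->DA, D->A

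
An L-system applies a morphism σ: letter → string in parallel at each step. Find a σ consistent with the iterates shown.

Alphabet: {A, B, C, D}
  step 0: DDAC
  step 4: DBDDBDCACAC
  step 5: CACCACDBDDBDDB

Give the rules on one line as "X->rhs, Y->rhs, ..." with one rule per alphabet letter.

  step 4 ⇒ step 5: DBDDBDCACAC ⇒ C·A·C·C·A·C·DB·D·DB·D·DB
    A ↦ D
    B ↦ A
    C ↦ DB
    D ↦ C

A->D, B->A, C->DB, D->C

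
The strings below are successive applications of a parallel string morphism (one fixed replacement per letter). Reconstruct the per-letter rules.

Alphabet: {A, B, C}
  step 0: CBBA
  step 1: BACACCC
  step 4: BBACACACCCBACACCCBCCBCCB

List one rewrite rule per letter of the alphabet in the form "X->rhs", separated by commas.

A->CC, B->AC, C->B

  step 0 ⇒ step 1: CBBA ⇒ B·AC·AC·CC
    A ↦ CC
    B ↦ AC
    C ↦ B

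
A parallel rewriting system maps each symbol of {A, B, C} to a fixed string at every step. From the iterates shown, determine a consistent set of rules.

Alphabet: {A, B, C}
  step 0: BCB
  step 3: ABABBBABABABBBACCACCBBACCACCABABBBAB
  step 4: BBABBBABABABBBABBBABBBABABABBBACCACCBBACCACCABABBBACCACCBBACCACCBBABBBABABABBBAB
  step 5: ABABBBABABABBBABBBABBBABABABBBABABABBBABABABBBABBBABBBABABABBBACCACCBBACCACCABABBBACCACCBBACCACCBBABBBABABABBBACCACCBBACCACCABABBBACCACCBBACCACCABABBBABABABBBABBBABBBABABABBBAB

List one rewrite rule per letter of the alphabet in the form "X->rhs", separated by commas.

  step 4 ⇒ step 5: BBABBBABABABBBABBBABBBABABABBBACCACCBBACCACCABABBBACCACCBBACCACCBBABBBABABABBBAB ⇒ AB·AB·BB·AB·AB·AB·BB·AB·BB·AB·BB·AB·AB·AB·BB·AB·AB·AB·BB·AB·AB·AB·BB·AB·BB·AB·BB·AB·AB·AB·BB·ACC·ACC·BB·ACC·ACC·AB·AB·BB·ACC·ACC·BB·ACC·ACC·BB·AB·BB·AB·AB·AB·BB·ACC·ACC·BB·ACC·ACC·AB·AB·BB·ACC·ACC·BB·ACC·ACC·AB·AB·BB·AB·AB·AB·BB·AB·BB·AB·BB·AB·AB·AB·BB·AB
    A ↦ BB
    B ↦ AB
    C ↦ ACC

A->BB, B->AB, C->ACC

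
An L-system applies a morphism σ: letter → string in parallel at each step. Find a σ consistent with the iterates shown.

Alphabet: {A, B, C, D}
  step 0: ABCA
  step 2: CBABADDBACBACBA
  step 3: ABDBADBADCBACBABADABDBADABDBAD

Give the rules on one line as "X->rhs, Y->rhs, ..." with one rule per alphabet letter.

  step 2 ⇒ step 3: CBABADDBACBACBA ⇒ ABD·BA·D·BA·D·CBA·CBA·BA·D·ABD·BA·D·ABD·BA·D
    A ↦ D
    B ↦ BA
    C ↦ ABD
    D ↦ CBA

A->D, B->BA, C->ABD, D->CBA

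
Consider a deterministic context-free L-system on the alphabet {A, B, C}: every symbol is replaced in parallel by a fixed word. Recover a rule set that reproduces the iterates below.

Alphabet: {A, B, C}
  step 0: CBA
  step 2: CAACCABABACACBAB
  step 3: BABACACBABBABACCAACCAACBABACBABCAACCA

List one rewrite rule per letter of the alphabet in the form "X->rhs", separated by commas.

A->AC, B->CA, C->BAB

  step 2 ⇒ step 3: CAACCABABACACBAB ⇒ BAB·AC·AC·BAB·BAB·AC·CA·AC·CA·AC·BAB·AC·BAB·CA·AC·CA
    A ↦ AC
    B ↦ CA
    C ↦ BAB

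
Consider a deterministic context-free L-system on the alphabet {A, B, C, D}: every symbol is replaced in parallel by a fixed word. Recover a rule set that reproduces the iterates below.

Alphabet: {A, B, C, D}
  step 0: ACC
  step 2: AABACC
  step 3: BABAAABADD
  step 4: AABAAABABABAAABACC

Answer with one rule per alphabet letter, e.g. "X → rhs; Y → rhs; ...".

A->BA, B->AA, C->D, D->C

  step 3 ⇒ step 4: BABAAABADD ⇒ AA·BA·AA·BA·BA·BA·AA·BA·C·C
    A ↦ BA
    B ↦ AA
    D ↦ C
  step 2 ⇒ step 3: AABACC ⇒ BA·BA·AA·BA·D·D
    C ↦ D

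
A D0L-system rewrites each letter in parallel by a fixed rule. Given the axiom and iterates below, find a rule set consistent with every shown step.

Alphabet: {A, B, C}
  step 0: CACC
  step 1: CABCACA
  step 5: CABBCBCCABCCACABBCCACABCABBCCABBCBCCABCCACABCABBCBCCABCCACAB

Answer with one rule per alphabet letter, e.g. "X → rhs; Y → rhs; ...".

  step 0 ⇒ step 1: CACC ⇒ CA·B·CA·CA
    A ↦ B
    C ↦ CA
    B ↦ BC  (constrained at step 1)

A->B, B->BC, C->CA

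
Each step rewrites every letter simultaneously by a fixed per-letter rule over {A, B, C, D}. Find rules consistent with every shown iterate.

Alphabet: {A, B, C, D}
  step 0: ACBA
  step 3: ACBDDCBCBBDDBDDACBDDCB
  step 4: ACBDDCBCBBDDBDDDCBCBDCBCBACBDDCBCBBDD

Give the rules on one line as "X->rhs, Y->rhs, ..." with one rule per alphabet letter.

  step 3 ⇒ step 4: ACBDDCBCBBDDBDDACBDDCB ⇒ AC·BD·D·CB·CB·BD·D·BD·D·D·CB·CB·D·CB·CB·AC·BD·D·CB·CB·BD·D
    A ↦ AC
    B ↦ D
    C ↦ BD
    D ↦ CB

A->AC, B->D, C->BD, D->CB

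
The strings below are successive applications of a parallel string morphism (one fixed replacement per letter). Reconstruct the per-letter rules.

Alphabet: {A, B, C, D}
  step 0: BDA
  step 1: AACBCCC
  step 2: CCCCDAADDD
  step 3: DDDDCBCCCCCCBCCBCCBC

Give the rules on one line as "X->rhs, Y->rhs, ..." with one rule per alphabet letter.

A->CC, B->AA, C->D, D->CBC

  step 2 ⇒ step 3: CCCCDAADDD ⇒ D·D·D·D·CBC·CC·CC·CBC·CBC·CBC
    A ↦ CC
    C ↦ D
    D ↦ CBC
  step 0 ⇒ step 1: BDA ⇒ AA·CBC·CC
    B ↦ AA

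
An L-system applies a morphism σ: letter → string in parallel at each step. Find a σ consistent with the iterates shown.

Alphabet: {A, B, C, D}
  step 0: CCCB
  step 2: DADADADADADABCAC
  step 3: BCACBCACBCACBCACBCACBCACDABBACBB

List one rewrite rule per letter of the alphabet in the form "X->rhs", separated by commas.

A->AC, B->DA, C->BB, D->BC

  step 2 ⇒ step 3: DADADADADADABCAC ⇒ BC·AC·BC·AC·BC·AC·BC·AC·BC·AC·BC·AC·DA·BB·AC·BB
    A ↦ AC
    B ↦ DA
    C ↦ BB
    D ↦ BC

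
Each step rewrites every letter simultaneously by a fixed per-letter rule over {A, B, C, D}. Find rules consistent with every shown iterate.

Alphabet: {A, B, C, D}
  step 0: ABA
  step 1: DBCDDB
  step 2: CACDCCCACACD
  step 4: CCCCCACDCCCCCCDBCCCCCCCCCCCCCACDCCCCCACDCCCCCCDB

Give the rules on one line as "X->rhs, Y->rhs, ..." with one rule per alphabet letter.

A->DB, B->CD, C->CC, D->CA

  step 1 ⇒ step 2: DBCDDB ⇒ CA·CD·CC·CA·CA·CD
    B ↦ CD
    C ↦ CC
    D ↦ CA
  step 0 ⇒ step 1: ABA ⇒ DB·CD·DB
    A ↦ DB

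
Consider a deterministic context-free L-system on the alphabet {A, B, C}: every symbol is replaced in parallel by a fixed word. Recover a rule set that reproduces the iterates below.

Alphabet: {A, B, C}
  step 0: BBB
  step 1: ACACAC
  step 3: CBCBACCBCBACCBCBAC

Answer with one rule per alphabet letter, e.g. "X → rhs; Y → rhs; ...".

  step 0 ⇒ step 1: BBB ⇒ AC·AC·AC
    B ↦ AC
    A ↦ C  (constrained at step 1)
    C ↦ CB  (constrained at step 1)

A->C, B->AC, C->CB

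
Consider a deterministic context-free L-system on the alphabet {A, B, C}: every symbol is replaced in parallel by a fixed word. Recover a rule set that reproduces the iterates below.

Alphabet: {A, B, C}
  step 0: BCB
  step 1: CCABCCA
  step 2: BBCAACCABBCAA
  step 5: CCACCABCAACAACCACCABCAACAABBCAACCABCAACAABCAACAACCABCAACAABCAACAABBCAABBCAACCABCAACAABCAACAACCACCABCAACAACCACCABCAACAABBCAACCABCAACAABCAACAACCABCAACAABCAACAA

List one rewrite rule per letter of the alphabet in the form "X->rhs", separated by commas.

A->CAA, B->CCA, C->B

  step 1 ⇒ step 2: CCABCCA ⇒ B·B·CAA·CCA·B·B·CAA
    A ↦ CAA
    B ↦ CCA
    C ↦ B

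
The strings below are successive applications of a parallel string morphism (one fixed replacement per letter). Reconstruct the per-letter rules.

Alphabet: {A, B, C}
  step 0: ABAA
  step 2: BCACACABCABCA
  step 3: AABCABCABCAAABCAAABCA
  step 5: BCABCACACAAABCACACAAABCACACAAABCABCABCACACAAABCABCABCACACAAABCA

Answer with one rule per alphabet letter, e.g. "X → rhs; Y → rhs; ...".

  step 2 ⇒ step 3: BCACACABCABCA ⇒ AA·B·CA·B·CA·B·CA·AA·B·CA·AA·B·CA
    A ↦ CA
    B ↦ AA
    C ↦ B

A->CA, B->AA, C->B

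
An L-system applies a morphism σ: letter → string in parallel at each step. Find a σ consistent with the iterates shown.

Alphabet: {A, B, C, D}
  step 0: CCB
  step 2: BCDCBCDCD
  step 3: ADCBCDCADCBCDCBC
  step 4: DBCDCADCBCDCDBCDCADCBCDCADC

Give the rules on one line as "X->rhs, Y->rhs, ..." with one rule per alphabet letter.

  step 3 ⇒ step 4: ADCBCDCADCBCDCBC ⇒ D·BC·DC·A·DC·BC·DC·D·BC·DC·A·DC·BC·DC·A·DC
    A ↦ D
    B ↦ A
    C ↦ DC
    D ↦ BC

A->D, B->A, C->DC, D->BC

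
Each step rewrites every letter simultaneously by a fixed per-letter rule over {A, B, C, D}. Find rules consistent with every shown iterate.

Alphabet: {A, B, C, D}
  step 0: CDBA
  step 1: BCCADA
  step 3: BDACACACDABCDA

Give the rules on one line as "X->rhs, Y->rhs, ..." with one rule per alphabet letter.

A->DA, B->CA, C->B, D->C

  step 0 ⇒ step 1: CDBA ⇒ B·C·CA·DA
    A ↦ DA
    B ↦ CA
    C ↦ B
    D ↦ C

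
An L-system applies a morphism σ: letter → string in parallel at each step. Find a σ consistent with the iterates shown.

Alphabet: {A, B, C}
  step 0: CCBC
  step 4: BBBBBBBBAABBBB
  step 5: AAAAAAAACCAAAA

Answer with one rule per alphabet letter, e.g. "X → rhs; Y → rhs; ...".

A->C, B->A, C->BB

  step 4 ⇒ step 5: BBBBBBBBAABBBB ⇒ A·A·A·A·A·A·A·A·C·C·A·A·A·A
    A ↦ C
    B ↦ A
    C ↦ BB  (constrained at step 0)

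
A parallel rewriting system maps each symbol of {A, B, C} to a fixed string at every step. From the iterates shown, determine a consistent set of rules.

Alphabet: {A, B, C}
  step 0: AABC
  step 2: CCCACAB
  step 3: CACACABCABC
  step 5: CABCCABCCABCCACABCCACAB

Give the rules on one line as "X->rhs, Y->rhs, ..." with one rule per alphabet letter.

A->B, B->C, C->CA

  step 2 ⇒ step 3: CCCACAB ⇒ CA·CA·CA·B·CA·B·C
    A ↦ B
    B ↦ C
    C ↦ CA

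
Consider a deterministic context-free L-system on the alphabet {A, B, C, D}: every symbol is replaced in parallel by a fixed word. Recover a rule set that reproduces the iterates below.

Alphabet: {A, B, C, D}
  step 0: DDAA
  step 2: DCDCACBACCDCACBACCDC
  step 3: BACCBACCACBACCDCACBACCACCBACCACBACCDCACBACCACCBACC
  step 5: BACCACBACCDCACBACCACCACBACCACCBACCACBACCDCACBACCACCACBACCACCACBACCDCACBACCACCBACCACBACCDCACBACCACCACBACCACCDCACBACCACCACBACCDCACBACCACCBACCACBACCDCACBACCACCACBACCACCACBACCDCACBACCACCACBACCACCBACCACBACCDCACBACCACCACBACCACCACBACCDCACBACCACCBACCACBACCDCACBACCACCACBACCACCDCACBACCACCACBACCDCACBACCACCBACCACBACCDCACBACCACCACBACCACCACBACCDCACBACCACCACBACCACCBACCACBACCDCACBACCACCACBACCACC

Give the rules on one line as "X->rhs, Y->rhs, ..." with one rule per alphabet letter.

  step 2 ⇒ step 3: DCDCACBACCDCACBACCDC ⇒ B·ACC·B·ACC·ACB·ACC·DC·ACB·ACC·ACC·B·ACC·ACB·ACC·DC·ACB·ACC·ACC·B·ACC
    A ↦ ACB
    B ↦ DC
    C ↦ ACC
    D ↦ B

A->ACB, B->DC, C->ACC, D->B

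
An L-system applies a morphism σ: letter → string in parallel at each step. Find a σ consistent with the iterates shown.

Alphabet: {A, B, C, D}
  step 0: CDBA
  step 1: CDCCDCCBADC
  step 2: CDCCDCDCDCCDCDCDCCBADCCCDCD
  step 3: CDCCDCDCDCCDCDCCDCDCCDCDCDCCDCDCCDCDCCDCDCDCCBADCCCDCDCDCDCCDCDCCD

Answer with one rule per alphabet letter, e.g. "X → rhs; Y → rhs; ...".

  step 2 ⇒ step 3: CDCCDCDCDCCDCDCDCCBADCCCDCD ⇒ CD·CCD·CD·CD·CCD·CD·CCD·CD·CCD·CD·CD·CCD·CD·CCD·CD·CCD·CD·CD·CCB·ADC·CCD·CD·CD·CD·CCD·CD·CCD
    A ↦ ADC
    B ↦ CCB
    C ↦ CD
    D ↦ CCD

A->ADC, B->CCB, C->CD, D->CCD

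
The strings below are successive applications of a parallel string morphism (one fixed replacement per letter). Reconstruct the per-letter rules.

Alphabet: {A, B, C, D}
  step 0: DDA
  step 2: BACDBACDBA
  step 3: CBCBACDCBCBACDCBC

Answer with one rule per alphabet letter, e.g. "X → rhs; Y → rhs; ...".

  step 2 ⇒ step 3: BACDBACDBA ⇒ CB·C·BA·CD·CB·C·BA·CD·CB·C
    A ↦ C
    B ↦ CB
    C ↦ BA
    D ↦ CD

A->C, B->CB, C->BA, D->CD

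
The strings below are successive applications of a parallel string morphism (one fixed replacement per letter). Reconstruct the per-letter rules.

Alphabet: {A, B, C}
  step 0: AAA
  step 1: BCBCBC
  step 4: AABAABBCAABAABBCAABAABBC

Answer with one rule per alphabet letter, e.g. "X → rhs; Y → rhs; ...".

A->BC, B->A, C->AB

  step 0 ⇒ step 1: AAA ⇒ BC·BC·BC
    A ↦ BC
    B ↦ A  (constrained at step 1)
    C ↦ AB  (constrained at step 1)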